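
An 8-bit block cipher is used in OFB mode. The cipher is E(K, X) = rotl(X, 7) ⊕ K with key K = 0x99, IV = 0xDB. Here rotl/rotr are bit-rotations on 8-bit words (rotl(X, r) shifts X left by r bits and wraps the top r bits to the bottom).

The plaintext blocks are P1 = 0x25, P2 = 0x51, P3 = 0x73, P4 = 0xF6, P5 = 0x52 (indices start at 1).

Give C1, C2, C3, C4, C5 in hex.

OFB encryption: S_i = E(K, S_{i−1}) with S_{0} = IV; C_i = P_i ⊕ S_i.
C1: S = E(K, 0xDB) = 0x74; 0x25 ⊕ 0x74 = 0x51.
C2: S = E(K, 0x74) = 0xA3; 0x51 ⊕ 0xA3 = 0xF2.
C3: S = E(K, 0xA3) = 0x48; 0x73 ⊕ 0x48 = 0x3B.
C4: S = E(K, 0x48) = 0xBD; 0xF6 ⊕ 0xBD = 0x4B.
C5: S = E(K, 0xBD) = 0x47; 0x52 ⊕ 0x47 = 0x15.

C1 = 0x51, C2 = 0xF2, C3 = 0x3B, C4 = 0x4B, C5 = 0x15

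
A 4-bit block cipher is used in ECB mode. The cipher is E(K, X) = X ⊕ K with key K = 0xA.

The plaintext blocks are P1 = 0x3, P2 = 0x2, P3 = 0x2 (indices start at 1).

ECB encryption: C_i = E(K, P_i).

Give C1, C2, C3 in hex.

C1: E(K, 0x3) = 0x9.
C2: E(K, 0x2) = 0x8.
C3: E(K, 0x2) = 0x8.

C1 = 0x9, C2 = 0x8, C3 = 0x8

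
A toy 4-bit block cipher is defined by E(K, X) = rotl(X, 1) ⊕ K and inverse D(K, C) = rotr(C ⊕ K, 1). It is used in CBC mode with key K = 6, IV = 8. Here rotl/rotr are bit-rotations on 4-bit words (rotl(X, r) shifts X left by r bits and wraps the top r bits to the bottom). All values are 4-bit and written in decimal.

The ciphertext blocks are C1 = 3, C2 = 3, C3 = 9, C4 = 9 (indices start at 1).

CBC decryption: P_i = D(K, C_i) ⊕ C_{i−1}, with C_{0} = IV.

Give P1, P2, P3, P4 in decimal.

P1: D(K, 3) = 10; 10 ⊕ 8 = 2.
P2: D(K, 3) = 10; 10 ⊕ 3 = 9.
P3: D(K, 9) = 15; 15 ⊕ 3 = 12.
P4: D(K, 9) = 15; 15 ⊕ 9 = 6.

P1 = 2, P2 = 9, P3 = 12, P4 = 6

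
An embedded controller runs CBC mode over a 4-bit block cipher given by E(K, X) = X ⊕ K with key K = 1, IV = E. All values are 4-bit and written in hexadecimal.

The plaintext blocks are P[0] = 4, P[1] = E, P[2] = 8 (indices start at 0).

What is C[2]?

C[2] = D

CBC encryption: C_i = E(K, P_i ⊕ C_{i−1}), with C_{−1} = IV.
C[0]: P[0] ⊕ E = A; E(K, A) = B.
C[1]: P[1] ⊕ B = 5; E(K, 5) = 4.
C[2]: P[2] ⊕ 4 = C; E(K, C) = D.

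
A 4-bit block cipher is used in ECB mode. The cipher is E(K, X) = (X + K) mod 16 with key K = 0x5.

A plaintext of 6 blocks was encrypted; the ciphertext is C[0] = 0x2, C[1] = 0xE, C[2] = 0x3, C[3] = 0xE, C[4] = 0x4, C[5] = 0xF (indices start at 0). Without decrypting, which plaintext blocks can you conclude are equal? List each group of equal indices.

P[1] = P[3]

ECB encrypts each block independently with the same key, so equal ciphertext blocks imply equal plaintext blocks.
C[1] = C[3] = 0xE, so P[1] = P[3].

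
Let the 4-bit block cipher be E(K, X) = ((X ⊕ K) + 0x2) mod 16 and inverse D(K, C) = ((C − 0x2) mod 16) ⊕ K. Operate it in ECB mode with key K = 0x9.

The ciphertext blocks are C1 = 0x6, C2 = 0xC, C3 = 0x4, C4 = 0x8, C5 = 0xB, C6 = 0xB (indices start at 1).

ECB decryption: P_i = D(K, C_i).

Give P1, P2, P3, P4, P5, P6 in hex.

P1: D(K, 0x6) = 0xD.
P2: D(K, 0xC) = 0x3.
P3: D(K, 0x4) = 0xB.
P4: D(K, 0x8) = 0xF.
P5: D(K, 0xB) = 0x0.
P6: D(K, 0xB) = 0x0.

P1 = 0xD, P2 = 0x3, P3 = 0xB, P4 = 0xF, P5 = 0x0, P6 = 0x0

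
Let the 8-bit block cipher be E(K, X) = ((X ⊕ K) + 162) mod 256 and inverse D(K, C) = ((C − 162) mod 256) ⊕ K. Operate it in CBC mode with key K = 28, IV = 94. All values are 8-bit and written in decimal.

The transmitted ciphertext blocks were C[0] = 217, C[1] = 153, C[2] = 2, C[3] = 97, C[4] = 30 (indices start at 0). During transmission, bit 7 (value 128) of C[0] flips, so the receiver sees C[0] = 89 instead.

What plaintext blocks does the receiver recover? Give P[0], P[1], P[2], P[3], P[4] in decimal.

CBC decryption: P_i = D(K, C_i) ⊕ C_{i−1}, with C_{−1} = IV.
Only C[0] changed, to 89. In CBC, a change in C_i garbles P_i and flips the same bit in P_{i+1}. Decrypting the received ciphertext:
P[0]: D(K, 89) = 171; 171 ⊕ 94 = 245.
P[1]: D(K, 153) = 235; 235 ⊕ 89 = 178.
P[2]: D(K, 2) = 124; 124 ⊕ 153 = 229.
P[3]: D(K, 97) = 163; 163 ⊕ 2 = 161.
P[4]: D(K, 30) = 96; 96 ⊕ 97 = 1.
Blocks that differ from the original plaintext: P[0], P[1].

P[0] = 245, P[1] = 178, P[2] = 229, P[3] = 161, P[4] = 1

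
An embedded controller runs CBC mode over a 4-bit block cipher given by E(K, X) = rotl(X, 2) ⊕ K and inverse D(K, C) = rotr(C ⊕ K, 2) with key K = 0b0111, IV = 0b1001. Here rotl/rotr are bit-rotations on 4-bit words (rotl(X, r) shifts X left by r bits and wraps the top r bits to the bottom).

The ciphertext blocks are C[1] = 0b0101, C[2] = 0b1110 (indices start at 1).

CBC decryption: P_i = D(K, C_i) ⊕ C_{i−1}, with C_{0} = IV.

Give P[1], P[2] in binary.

P[1] = 0b0001, P[2] = 0b0011

P[1]: D(K, 0b0101) = 0b1000; 0b1000 ⊕ 0b1001 = 0b0001.
P[2]: D(K, 0b1110) = 0b0110; 0b0110 ⊕ 0b0101 = 0b0011.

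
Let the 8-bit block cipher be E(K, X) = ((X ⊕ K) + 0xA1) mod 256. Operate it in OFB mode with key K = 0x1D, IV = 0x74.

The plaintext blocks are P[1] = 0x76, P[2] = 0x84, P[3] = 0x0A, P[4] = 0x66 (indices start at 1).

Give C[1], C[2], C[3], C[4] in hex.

C[1] = 0x7C, C[2] = 0x3C, C[3] = 0x4C, C[4] = 0x9A

OFB encryption: S_i = E(K, S_{i−1}) with S_{0} = IV; C_i = P_i ⊕ S_i.
C[1]: S = E(K, 0x74) = 0x0A; 0x76 ⊕ 0x0A = 0x7C.
C[2]: S = E(K, 0x0A) = 0xB8; 0x84 ⊕ 0xB8 = 0x3C.
C[3]: S = E(K, 0xB8) = 0x46; 0x0A ⊕ 0x46 = 0x4C.
C[4]: S = E(K, 0x46) = 0xFC; 0x66 ⊕ 0xFC = 0x9A.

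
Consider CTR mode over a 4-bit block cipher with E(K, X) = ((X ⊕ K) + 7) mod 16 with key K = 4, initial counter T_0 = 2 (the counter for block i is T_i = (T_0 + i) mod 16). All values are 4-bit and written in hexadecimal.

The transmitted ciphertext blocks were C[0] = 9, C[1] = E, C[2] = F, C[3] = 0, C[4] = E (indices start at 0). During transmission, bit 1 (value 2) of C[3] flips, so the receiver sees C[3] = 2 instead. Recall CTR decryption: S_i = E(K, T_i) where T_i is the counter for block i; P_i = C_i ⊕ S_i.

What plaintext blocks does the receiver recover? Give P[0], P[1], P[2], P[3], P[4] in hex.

P[0] = 4, P[1] = 0, P[2] = 8, P[3] = A, P[4] = 7

Only C[3] changed, to 2. In CTR, a change in C_i flips the same bit in P_i only; the keystream is unaffected. Decrypting the received ciphertext:
P[0]: T = 2, S = E(K, T) = D; 9 ⊕ D = 4.
P[1]: T = 3, S = E(K, T) = E; E ⊕ E = 0.
P[2]: T = 4, S = E(K, T) = 7; F ⊕ 7 = 8.
P[3]: T = 5, S = E(K, T) = 8; 2 ⊕ 8 = A.
P[4]: T = 6, S = E(K, T) = 9; E ⊕ 9 = 7.
Blocks that differ from the original plaintext: P[3].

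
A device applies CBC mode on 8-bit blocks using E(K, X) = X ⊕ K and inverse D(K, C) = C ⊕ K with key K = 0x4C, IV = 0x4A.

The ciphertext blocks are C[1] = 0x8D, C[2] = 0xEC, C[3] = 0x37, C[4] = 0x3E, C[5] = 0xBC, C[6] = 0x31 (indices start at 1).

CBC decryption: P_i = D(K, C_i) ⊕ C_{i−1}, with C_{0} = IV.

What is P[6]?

P[6] = 0xC1

P[6]: D(K, 0x31) = 0x7D; 0x7D ⊕ 0xBC = 0xC1.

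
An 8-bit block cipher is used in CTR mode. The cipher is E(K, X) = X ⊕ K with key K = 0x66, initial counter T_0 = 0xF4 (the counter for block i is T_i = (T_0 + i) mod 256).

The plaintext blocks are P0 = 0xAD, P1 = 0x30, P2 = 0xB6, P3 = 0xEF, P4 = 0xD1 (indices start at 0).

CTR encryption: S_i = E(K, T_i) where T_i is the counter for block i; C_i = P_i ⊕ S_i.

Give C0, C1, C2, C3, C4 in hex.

C0: T = 0xF4, S = E(K, T) = 0x92; 0xAD ⊕ 0x92 = 0x3F.
C1: T = 0xF5, S = E(K, T) = 0x93; 0x30 ⊕ 0x93 = 0xA3.
C2: T = 0xF6, S = E(K, T) = 0x90; 0xB6 ⊕ 0x90 = 0x26.
C3: T = 0xF7, S = E(K, T) = 0x91; 0xEF ⊕ 0x91 = 0x7E.
C4: T = 0xF8, S = E(K, T) = 0x9E; 0xD1 ⊕ 0x9E = 0x4F.

C0 = 0x3F, C1 = 0xA3, C2 = 0x26, C3 = 0x7E, C4 = 0x4F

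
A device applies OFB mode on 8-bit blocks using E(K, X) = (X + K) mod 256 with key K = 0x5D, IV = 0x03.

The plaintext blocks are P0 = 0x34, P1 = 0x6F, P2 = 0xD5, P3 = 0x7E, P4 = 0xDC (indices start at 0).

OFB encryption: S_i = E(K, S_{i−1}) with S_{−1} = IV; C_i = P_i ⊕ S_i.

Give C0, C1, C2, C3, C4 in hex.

C0: S = E(K, 0x03) = 0x60; 0x34 ⊕ 0x60 = 0x54.
C1: S = E(K, 0x60) = 0xBD; 0x6F ⊕ 0xBD = 0xD2.
C2: S = E(K, 0xBD) = 0x1A; 0xD5 ⊕ 0x1A = 0xCF.
C3: S = E(K, 0x1A) = 0x77; 0x7E ⊕ 0x77 = 0x09.
C4: S = E(K, 0x77) = 0xD4; 0xDC ⊕ 0xD4 = 0x08.

C0 = 0x54, C1 = 0xD2, C2 = 0xCF, C3 = 0x09, C4 = 0x08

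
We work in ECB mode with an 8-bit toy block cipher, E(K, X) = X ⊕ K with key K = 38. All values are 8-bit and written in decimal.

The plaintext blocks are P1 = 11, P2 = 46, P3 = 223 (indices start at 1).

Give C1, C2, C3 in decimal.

C1 = 45, C2 = 8, C3 = 249

ECB encryption: C_i = E(K, P_i).
C1: E(K, 11) = 45.
C2: E(K, 46) = 8.
C3: E(K, 223) = 249.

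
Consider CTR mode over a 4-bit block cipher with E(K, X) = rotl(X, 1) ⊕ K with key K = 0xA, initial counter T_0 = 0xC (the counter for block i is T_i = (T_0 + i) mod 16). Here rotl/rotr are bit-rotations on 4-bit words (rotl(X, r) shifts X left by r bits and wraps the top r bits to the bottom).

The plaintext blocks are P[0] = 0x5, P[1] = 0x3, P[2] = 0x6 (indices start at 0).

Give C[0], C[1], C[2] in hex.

CTR encryption: S_i = E(K, T_i) where T_i is the counter for block i; C_i = P_i ⊕ S_i.
C[0]: T = 0xC, S = E(K, T) = 0x3; 0x5 ⊕ 0x3 = 0x6.
C[1]: T = 0xD, S = E(K, T) = 0x1; 0x3 ⊕ 0x1 = 0x2.
C[2]: T = 0xE, S = E(K, T) = 0x7; 0x6 ⊕ 0x7 = 0x1.

C[0] = 0x6, C[1] = 0x2, C[2] = 0x1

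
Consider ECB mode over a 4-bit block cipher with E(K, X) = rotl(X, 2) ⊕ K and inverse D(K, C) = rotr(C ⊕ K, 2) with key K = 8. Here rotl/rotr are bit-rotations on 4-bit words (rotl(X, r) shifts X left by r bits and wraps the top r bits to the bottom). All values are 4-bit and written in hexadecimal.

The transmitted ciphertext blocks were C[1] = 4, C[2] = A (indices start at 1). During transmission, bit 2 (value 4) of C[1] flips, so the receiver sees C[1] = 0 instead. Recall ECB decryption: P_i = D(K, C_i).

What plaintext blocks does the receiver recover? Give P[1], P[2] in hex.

Only C[1] changed, to 0. In ECB, a change in C_i affects only P_i. Decrypting the received ciphertext:
P[1]: D(K, 0) = 2.
P[2]: D(K, A) = 8.
Blocks that differ from the original plaintext: P[1].

P[1] = 2, P[2] = 8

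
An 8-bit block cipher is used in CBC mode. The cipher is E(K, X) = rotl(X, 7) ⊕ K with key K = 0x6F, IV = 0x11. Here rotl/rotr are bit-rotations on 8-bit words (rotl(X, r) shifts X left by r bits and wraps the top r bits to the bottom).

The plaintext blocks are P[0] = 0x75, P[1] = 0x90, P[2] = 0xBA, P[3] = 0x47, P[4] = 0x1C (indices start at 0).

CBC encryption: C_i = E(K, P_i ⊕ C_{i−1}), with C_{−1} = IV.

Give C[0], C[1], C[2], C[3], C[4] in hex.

C[0]: P[0] ⊕ 0x11 = 0x64; E(K, 0x64) = 0x5D.
C[1]: P[1] ⊕ 0x5D = 0xCD; E(K, 0xCD) = 0x89.
C[2]: P[2] ⊕ 0x89 = 0x33; E(K, 0x33) = 0xF6.
C[3]: P[3] ⊕ 0xF6 = 0xB1; E(K, 0xB1) = 0xB7.
C[4]: P[4] ⊕ 0xB7 = 0xAB; E(K, 0xAB) = 0xBA.

C[0] = 0x5D, C[1] = 0x89, C[2] = 0xF6, C[3] = 0xB7, C[4] = 0xBA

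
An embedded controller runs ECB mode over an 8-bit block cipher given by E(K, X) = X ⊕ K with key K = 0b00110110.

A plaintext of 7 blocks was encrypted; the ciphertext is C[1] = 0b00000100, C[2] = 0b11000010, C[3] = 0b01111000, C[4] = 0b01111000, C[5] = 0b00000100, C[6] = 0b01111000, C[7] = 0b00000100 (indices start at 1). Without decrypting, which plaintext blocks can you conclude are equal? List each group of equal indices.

P[1] = P[5] = P[7]; P[3] = P[4] = P[6]

ECB encrypts each block independently with the same key, so equal ciphertext blocks imply equal plaintext blocks.
C[1] = C[5] = C[7] = 0b00000100, so P[1] = P[5] = P[7].
C[3] = C[4] = C[6] = 0b01111000, so P[3] = P[4] = P[6].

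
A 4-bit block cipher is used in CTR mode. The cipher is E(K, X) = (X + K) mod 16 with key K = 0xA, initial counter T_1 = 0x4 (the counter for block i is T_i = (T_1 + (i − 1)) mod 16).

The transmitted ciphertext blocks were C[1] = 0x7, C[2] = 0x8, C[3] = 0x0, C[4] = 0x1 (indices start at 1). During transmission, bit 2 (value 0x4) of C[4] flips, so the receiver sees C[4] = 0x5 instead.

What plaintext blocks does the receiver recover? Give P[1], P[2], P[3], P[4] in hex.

CTR decryption: S_i = E(K, T_i) where T_i is the counter for block i; P_i = C_i ⊕ S_i.
Only C[4] changed, to 0x5. In CTR, a change in C_i flips the same bit in P_i only; the keystream is unaffected. Decrypting the received ciphertext:
P[1]: T = 0x4, S = E(K, T) = 0xE; 0x7 ⊕ 0xE = 0x9.
P[2]: T = 0x5, S = E(K, T) = 0xF; 0x8 ⊕ 0xF = 0x7.
P[3]: T = 0x6, S = E(K, T) = 0x0; 0x0 ⊕ 0x0 = 0x0.
P[4]: T = 0x7, S = E(K, T) = 0x1; 0x5 ⊕ 0x1 = 0x4.
Blocks that differ from the original plaintext: P[4].

P[1] = 0x9, P[2] = 0x7, P[3] = 0x0, P[4] = 0x4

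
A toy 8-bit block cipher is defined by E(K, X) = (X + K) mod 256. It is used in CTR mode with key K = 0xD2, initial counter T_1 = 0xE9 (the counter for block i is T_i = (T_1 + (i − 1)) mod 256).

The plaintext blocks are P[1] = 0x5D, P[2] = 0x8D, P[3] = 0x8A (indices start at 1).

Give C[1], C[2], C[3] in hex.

C[1] = 0xE6, C[2] = 0x31, C[3] = 0x37

CTR encryption: S_i = E(K, T_i) where T_i is the counter for block i; C_i = P_i ⊕ S_i.
C[1]: T = 0xE9, S = E(K, T) = 0xBB; 0x5D ⊕ 0xBB = 0xE6.
C[2]: T = 0xEA, S = E(K, T) = 0xBC; 0x8D ⊕ 0xBC = 0x31.
C[3]: T = 0xEB, S = E(K, T) = 0xBD; 0x8A ⊕ 0xBD = 0x37.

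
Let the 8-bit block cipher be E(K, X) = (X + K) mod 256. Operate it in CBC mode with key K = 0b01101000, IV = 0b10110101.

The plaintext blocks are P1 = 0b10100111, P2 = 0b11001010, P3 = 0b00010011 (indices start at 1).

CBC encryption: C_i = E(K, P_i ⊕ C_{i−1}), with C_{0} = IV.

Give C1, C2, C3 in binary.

C1: P1 ⊕ 0b10110101 = 0b00010010; E(K, 0b00010010) = 0b01111010.
C2: P2 ⊕ 0b01111010 = 0b10110000; E(K, 0b10110000) = 0b00011000.
C3: P3 ⊕ 0b00011000 = 0b00001011; E(K, 0b00001011) = 0b01110011.

C1 = 0b01111010, C2 = 0b00011000, C3 = 0b01110011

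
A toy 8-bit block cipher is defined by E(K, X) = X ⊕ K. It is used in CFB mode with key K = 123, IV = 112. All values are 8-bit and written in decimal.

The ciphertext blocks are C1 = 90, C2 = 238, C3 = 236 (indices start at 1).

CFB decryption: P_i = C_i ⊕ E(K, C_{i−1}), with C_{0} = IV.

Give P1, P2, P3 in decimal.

P1: E(K, 112) = 11; 90 ⊕ 11 = 81.
P2: E(K, 90) = 33; 238 ⊕ 33 = 207.
P3: E(K, 238) = 149; 236 ⊕ 149 = 121.

P1 = 81, P2 = 207, P3 = 121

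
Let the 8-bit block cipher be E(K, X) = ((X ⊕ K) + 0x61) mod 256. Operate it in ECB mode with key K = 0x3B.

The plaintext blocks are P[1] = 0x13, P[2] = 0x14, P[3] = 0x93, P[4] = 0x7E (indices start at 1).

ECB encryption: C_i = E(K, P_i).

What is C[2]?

C[2] = 0x90

C[2]: E(K, 0x14) = 0x90.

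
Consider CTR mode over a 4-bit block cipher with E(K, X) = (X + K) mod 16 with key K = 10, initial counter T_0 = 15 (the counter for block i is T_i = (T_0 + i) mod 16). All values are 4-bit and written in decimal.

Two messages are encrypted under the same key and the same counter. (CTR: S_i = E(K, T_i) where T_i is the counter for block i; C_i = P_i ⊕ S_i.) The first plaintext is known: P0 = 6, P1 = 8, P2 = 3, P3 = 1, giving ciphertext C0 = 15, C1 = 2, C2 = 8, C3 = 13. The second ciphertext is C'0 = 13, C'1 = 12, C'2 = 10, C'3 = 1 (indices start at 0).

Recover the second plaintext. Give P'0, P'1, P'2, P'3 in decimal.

P'0 = 4, P'1 = 6, P'2 = 1, P'3 = 13

In CTR with a reused counter, both messages share the same keystream S_i, so C_i ⊕ C'_i = P_i ⊕ P'_i and thus P'_i = P_i ⊕ C_i ⊕ C'_i.
P'0: 6 ⊕ 15 ⊕ 13 = 4.
P'1: 8 ⊕ 2 ⊕ 12 = 6.
P'2: 3 ⊕ 8 ⊕ 10 = 1.
P'3: 1 ⊕ 13 ⊕ 1 = 13.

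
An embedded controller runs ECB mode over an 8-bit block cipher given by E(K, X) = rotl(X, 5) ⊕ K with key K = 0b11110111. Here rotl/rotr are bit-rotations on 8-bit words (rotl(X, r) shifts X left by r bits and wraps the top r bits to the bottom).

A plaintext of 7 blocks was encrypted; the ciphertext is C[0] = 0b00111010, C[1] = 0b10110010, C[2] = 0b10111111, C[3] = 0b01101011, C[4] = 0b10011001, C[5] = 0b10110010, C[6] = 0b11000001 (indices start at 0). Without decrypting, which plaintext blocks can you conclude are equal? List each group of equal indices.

P[1] = P[5]

ECB encrypts each block independently with the same key, so equal ciphertext blocks imply equal plaintext blocks.
C[1] = C[5] = 0b10110010, so P[1] = P[5].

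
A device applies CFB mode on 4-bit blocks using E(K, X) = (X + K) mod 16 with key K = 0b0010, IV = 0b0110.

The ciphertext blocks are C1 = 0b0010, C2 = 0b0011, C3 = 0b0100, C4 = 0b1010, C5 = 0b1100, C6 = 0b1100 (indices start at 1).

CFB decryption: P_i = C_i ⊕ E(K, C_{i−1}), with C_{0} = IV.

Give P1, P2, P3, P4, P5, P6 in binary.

P1: E(K, 0b0110) = 0b1000; 0b0010 ⊕ 0b1000 = 0b1010.
P2: E(K, 0b0010) = 0b0100; 0b0011 ⊕ 0b0100 = 0b0111.
P3: E(K, 0b0011) = 0b0101; 0b0100 ⊕ 0b0101 = 0b0001.
P4: E(K, 0b0100) = 0b0110; 0b1010 ⊕ 0b0110 = 0b1100.
P5: E(K, 0b1010) = 0b1100; 0b1100 ⊕ 0b1100 = 0b0000.
P6: E(K, 0b1100) = 0b1110; 0b1100 ⊕ 0b1110 = 0b0010.

P1 = 0b1010, P2 = 0b0111, P3 = 0b0001, P4 = 0b1100, P5 = 0b0000, P6 = 0b0010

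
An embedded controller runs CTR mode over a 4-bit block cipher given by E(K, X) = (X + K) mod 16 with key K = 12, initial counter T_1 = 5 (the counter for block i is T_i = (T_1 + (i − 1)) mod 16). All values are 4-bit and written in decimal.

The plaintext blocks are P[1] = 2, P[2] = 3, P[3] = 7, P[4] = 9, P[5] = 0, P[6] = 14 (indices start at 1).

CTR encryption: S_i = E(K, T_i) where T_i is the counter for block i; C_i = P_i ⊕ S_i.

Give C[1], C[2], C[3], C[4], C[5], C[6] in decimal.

C[1]: T = 5, S = E(K, T) = 1; 2 ⊕ 1 = 3.
C[2]: T = 6, S = E(K, T) = 2; 3 ⊕ 2 = 1.
C[3]: T = 7, S = E(K, T) = 3; 7 ⊕ 3 = 4.
C[4]: T = 8, S = E(K, T) = 4; 9 ⊕ 4 = 13.
C[5]: T = 9, S = E(K, T) = 5; 0 ⊕ 5 = 5.
C[6]: T = 10, S = E(K, T) = 6; 14 ⊕ 6 = 8.

C[1] = 3, C[2] = 1, C[3] = 4, C[4] = 13, C[5] = 5, C[6] = 8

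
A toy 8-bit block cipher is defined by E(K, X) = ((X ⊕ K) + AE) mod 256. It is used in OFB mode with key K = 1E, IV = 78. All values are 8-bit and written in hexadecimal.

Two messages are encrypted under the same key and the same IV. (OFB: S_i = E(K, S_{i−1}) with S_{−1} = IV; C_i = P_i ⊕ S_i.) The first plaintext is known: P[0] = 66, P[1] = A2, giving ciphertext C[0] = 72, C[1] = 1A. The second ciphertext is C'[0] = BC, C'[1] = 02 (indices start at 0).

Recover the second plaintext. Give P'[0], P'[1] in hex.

P'[0] = A8, P'[1] = BA

In OFB with a reused IV, both messages share the same keystream S_i, so C_i ⊕ C'_i = P_i ⊕ P'_i and thus P'_i = P_i ⊕ C_i ⊕ C'_i.
P'[0]: 66 ⊕ 72 ⊕ BC = A8.
P'[1]: A2 ⊕ 1A ⊕ 02 = BA.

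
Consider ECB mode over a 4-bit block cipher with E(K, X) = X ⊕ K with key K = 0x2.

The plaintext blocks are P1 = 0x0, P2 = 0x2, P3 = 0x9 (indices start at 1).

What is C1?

C1 = 0x2

ECB encryption: C_i = E(K, P_i).
C1: E(K, 0x0) = 0x2.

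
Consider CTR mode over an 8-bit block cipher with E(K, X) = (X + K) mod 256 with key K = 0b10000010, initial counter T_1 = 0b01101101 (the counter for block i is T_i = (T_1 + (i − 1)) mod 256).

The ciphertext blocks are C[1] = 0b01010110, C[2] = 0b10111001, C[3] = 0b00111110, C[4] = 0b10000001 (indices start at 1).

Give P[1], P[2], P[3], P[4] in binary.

P[1] = 0b10111001, P[2] = 0b01001001, P[3] = 0b11001111, P[4] = 0b01110011

CTR decryption: S_i = E(K, T_i) where T_i is the counter for block i; P_i = C_i ⊕ S_i.
P[1]: T = 0b01101101, S = E(K, T) = 0b11101111; 0b01010110 ⊕ 0b11101111 = 0b10111001.
P[2]: T = 0b01101110, S = E(K, T) = 0b11110000; 0b10111001 ⊕ 0b11110000 = 0b01001001.
P[3]: T = 0b01101111, S = E(K, T) = 0b11110001; 0b00111110 ⊕ 0b11110001 = 0b11001111.
P[4]: T = 0b01110000, S = E(K, T) = 0b11110010; 0b10000001 ⊕ 0b11110010 = 0b01110011.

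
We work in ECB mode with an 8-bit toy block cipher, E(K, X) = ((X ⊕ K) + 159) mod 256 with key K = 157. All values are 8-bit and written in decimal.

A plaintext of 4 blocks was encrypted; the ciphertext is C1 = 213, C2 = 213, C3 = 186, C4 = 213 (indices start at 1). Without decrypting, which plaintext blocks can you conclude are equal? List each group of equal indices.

P1 = P2 = P4

ECB encrypts each block independently with the same key, so equal ciphertext blocks imply equal plaintext blocks.
C1 = C2 = C4 = 213, so P1 = P2 = P4.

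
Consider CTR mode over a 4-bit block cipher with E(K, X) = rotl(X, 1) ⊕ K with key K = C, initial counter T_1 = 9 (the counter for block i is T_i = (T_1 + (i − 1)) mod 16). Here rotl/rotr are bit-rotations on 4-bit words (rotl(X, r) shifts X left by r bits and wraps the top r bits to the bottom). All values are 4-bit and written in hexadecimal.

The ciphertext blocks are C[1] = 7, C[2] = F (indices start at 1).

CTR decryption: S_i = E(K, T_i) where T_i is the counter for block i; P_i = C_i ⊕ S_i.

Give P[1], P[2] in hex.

P[1]: T = 9, S = E(K, T) = F; 7 ⊕ F = 8.
P[2]: T = A, S = E(K, T) = 9; F ⊕ 9 = 6.

P[1] = 8, P[2] = 6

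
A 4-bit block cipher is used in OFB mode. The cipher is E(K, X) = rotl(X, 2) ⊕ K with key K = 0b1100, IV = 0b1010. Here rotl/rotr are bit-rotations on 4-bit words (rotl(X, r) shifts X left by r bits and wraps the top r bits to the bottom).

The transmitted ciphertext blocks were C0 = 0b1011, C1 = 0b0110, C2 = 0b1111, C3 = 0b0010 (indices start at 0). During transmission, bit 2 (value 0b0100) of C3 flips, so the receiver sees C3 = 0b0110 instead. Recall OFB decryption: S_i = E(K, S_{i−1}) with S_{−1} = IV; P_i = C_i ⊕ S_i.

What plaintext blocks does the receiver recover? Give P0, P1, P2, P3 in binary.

Only C3 changed, to 0b0110. In OFB, a change in C_i flips the same bit in P_i only; the keystream is unaffected. Decrypting the received ciphertext:
P0: S = E(K, 0b1010) = 0b0110; 0b1011 ⊕ 0b0110 = 0b1101.
P1: S = E(K, 0b0110) = 0b0101; 0b0110 ⊕ 0b0101 = 0b0011.
P2: S = E(K, 0b0101) = 0b1001; 0b1111 ⊕ 0b1001 = 0b0110.
P3: S = E(K, 0b1001) = 0b1010; 0b0110 ⊕ 0b1010 = 0b1100.
Blocks that differ from the original plaintext: P3.

P0 = 0b1101, P1 = 0b0011, P2 = 0b0110, P3 = 0b1100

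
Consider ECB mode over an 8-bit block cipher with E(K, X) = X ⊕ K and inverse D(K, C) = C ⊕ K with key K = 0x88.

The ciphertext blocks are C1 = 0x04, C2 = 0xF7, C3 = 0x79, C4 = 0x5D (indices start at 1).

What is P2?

ECB decryption: P_i = D(K, C_i).
P2: D(K, 0xF7) = 0x7F.

P2 = 0x7F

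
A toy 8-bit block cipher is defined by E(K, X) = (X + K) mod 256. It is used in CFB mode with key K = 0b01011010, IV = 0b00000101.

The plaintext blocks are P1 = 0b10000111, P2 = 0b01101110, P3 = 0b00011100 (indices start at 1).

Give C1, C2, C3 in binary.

CFB encryption: C_i = P_i ⊕ E(K, C_{i−1}), with C_{0} = IV.
C1: E(K, 0b00000101) = 0b01011111; 0b10000111 ⊕ 0b01011111 = 0b11011000.
C2: E(K, 0b11011000) = 0b00110010; 0b01101110 ⊕ 0b00110010 = 0b01011100.
C3: E(K, 0b01011100) = 0b10110110; 0b00011100 ⊕ 0b10110110 = 0b10101010.

C1 = 0b11011000, C2 = 0b01011100, C3 = 0b10101010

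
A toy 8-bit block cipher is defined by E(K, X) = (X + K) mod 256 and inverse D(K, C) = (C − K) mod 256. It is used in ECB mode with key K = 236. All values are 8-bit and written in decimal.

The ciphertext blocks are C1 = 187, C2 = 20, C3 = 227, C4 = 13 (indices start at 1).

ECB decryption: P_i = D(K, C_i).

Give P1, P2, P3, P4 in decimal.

P1: D(K, 187) = 207.
P2: D(K, 20) = 40.
P3: D(K, 227) = 247.
P4: D(K, 13) = 33.

P1 = 207, P2 = 40, P3 = 247, P4 = 33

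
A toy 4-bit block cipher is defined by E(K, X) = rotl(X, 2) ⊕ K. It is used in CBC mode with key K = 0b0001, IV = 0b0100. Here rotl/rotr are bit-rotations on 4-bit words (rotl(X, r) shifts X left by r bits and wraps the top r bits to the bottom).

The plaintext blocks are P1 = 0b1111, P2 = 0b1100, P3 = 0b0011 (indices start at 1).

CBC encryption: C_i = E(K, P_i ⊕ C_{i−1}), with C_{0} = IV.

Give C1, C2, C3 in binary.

C1: P1 ⊕ 0b0100 = 0b1011; E(K, 0b1011) = 0b1111.
C2: P2 ⊕ 0b1111 = 0b0011; E(K, 0b0011) = 0b1101.
C3: P3 ⊕ 0b1101 = 0b1110; E(K, 0b1110) = 0b1010.

C1 = 0b1111, C2 = 0b1101, C3 = 0b1010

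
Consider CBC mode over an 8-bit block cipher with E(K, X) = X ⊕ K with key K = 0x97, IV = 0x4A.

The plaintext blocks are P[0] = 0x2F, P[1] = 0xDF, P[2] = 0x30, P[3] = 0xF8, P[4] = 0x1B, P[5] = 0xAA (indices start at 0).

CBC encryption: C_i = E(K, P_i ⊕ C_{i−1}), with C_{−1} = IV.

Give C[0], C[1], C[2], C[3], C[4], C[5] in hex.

C[0] = 0xF2, C[1] = 0xBA, C[2] = 0x1D, C[3] = 0x72, C[4] = 0xFE, C[5] = 0xC3

C[0]: P[0] ⊕ 0x4A = 0x65; E(K, 0x65) = 0xF2.
C[1]: P[1] ⊕ 0xF2 = 0x2D; E(K, 0x2D) = 0xBA.
C[2]: P[2] ⊕ 0xBA = 0x8A; E(K, 0x8A) = 0x1D.
C[3]: P[3] ⊕ 0x1D = 0xE5; E(K, 0xE5) = 0x72.
C[4]: P[4] ⊕ 0x72 = 0x69; E(K, 0x69) = 0xFE.
C[5]: P[5] ⊕ 0xFE = 0x54; E(K, 0x54) = 0xC3.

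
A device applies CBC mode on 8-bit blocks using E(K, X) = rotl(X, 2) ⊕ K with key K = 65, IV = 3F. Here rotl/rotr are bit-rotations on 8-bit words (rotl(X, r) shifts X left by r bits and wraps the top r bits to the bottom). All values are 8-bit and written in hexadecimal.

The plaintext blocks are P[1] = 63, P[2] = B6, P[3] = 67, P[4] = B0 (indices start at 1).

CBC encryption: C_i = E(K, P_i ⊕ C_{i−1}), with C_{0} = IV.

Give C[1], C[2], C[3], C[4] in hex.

C[1]: P[1] ⊕ 3F = 5C; E(K, 5C) = 14.
C[2]: P[2] ⊕ 14 = A2; E(K, A2) = EF.
C[3]: P[3] ⊕ EF = 88; E(K, 88) = 47.
C[4]: P[4] ⊕ 47 = F7; E(K, F7) = BA.

C[1] = 14, C[2] = EF, C[3] = 47, C[4] = BA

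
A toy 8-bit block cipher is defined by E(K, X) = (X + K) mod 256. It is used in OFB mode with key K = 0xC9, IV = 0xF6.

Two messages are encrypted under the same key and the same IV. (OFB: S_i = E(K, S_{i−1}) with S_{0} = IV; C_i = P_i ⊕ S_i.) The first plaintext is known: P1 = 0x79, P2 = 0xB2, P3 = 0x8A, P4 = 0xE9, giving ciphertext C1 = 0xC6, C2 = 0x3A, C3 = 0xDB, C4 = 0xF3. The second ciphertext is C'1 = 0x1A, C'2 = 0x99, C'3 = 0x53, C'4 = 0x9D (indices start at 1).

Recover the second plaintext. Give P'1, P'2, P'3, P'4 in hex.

In OFB with a reused IV, both messages share the same keystream S_i, so C_i ⊕ C'_i = P_i ⊕ P'_i and thus P'_i = P_i ⊕ C_i ⊕ C'_i.
P'1: 0x79 ⊕ 0xC6 ⊕ 0x1A = 0xA5.
P'2: 0xB2 ⊕ 0x3A ⊕ 0x99 = 0x11.
P'3: 0x8A ⊕ 0xDB ⊕ 0x53 = 0x02.
P'4: 0xE9 ⊕ 0xF3 ⊕ 0x9D = 0x87.

P'1 = 0xA5, P'2 = 0x11, P'3 = 0x02, P'4 = 0x87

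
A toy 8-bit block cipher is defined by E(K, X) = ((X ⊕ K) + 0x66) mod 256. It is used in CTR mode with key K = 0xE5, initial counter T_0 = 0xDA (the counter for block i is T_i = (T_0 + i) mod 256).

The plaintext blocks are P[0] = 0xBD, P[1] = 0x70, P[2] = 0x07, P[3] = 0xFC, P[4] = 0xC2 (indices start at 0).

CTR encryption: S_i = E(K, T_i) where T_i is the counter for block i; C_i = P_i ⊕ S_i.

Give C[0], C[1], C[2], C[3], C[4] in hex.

C[0]: T = 0xDA, S = E(K, T) = 0xA5; 0xBD ⊕ 0xA5 = 0x18.
C[1]: T = 0xDB, S = E(K, T) = 0xA4; 0x70 ⊕ 0xA4 = 0xD4.
C[2]: T = 0xDC, S = E(K, T) = 0x9F; 0x07 ⊕ 0x9F = 0x98.
C[3]: T = 0xDD, S = E(K, T) = 0x9E; 0xFC ⊕ 0x9E = 0x62.
C[4]: T = 0xDE, S = E(K, T) = 0xA1; 0xC2 ⊕ 0xA1 = 0x63.

C[0] = 0x18, C[1] = 0xD4, C[2] = 0x98, C[3] = 0x62, C[4] = 0x63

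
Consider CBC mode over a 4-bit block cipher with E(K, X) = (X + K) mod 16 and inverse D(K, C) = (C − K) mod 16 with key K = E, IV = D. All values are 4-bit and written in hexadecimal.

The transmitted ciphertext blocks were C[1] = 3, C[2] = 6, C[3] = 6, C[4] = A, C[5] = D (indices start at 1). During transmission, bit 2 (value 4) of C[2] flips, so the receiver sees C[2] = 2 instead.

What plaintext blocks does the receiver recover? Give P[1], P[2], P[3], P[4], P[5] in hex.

CBC decryption: P_i = D(K, C_i) ⊕ C_{i−1}, with C_{0} = IV.
Only C[2] changed, to 2. In CBC, a change in C_i garbles P_i and flips the same bit in P_{i+1}. Decrypting the received ciphertext:
P[1]: D(K, 3) = 5; 5 ⊕ D = 8.
P[2]: D(K, 2) = 4; 4 ⊕ 3 = 7.
P[3]: D(K, 6) = 8; 8 ⊕ 2 = A.
P[4]: D(K, A) = C; C ⊕ 6 = A.
P[5]: D(K, D) = F; F ⊕ A = 5.
Blocks that differ from the original plaintext: P[2], P[3].

P[1] = 8, P[2] = 7, P[3] = A, P[4] = A, P[5] = 5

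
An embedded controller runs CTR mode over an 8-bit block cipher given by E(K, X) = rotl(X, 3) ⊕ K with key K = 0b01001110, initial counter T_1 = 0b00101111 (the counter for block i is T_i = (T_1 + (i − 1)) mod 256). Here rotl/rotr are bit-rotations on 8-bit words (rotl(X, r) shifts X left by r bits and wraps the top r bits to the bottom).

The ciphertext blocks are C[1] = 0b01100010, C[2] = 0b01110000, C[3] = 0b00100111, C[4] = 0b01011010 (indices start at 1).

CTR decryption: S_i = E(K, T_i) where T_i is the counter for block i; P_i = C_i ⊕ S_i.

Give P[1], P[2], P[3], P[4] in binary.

P[1] = 0b01010101, P[2] = 0b10111111, P[3] = 0b11100000, P[4] = 0b10000101

P[1]: T = 0b00101111, S = E(K, T) = 0b00110111; 0b01100010 ⊕ 0b00110111 = 0b01010101.
P[2]: T = 0b00110000, S = E(K, T) = 0b11001111; 0b01110000 ⊕ 0b11001111 = 0b10111111.
P[3]: T = 0b00110001, S = E(K, T) = 0b11000111; 0b00100111 ⊕ 0b11000111 = 0b11100000.
P[4]: T = 0b00110010, S = E(K, T) = 0b11011111; 0b01011010 ⊕ 0b11011111 = 0b10000101.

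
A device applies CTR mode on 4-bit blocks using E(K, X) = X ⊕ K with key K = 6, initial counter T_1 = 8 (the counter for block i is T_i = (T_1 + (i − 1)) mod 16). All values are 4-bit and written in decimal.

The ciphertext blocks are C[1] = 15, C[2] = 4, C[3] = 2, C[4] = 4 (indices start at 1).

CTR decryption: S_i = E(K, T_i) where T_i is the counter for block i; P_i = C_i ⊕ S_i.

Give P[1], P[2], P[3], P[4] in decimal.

P[1]: T = 8, S = E(K, T) = 14; 15 ⊕ 14 = 1.
P[2]: T = 9, S = E(K, T) = 15; 4 ⊕ 15 = 11.
P[3]: T = 10, S = E(K, T) = 12; 2 ⊕ 12 = 14.
P[4]: T = 11, S = E(K, T) = 13; 4 ⊕ 13 = 9.

P[1] = 1, P[2] = 11, P[3] = 14, P[4] = 9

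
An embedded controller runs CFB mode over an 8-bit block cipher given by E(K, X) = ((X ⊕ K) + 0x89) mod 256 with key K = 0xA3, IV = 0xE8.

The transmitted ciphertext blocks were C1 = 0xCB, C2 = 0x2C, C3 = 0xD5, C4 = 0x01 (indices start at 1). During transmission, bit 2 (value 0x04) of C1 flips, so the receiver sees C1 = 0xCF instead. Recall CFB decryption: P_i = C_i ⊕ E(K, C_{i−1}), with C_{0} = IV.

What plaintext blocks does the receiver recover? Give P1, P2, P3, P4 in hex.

Only C1 changed, to 0xCF. In CFB, a change in C_i flips the same bit in P_i and garbles P_{i+1}. Decrypting the received ciphertext:
P1: E(K, 0xE8) = 0xD4; 0xCF ⊕ 0xD4 = 0x1B.
P2: E(K, 0xCF) = 0xF5; 0x2C ⊕ 0xF5 = 0xD9.
P3: E(K, 0x2C) = 0x18; 0xD5 ⊕ 0x18 = 0xCD.
P4: E(K, 0xD5) = 0xFF; 0x01 ⊕ 0xFF = 0xFE.
Blocks that differ from the original plaintext: P1, P2.

P1 = 0x1B, P2 = 0xD9, P3 = 0xCD, P4 = 0xFE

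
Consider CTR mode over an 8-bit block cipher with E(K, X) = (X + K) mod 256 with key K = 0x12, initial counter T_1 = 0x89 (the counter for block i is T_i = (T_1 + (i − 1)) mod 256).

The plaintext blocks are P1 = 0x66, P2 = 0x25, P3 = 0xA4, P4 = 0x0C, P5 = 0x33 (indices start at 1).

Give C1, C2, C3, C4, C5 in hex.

C1 = 0xFD, C2 = 0xB9, C3 = 0x39, C4 = 0x92, C5 = 0xAC

CTR encryption: S_i = E(K, T_i) where T_i is the counter for block i; C_i = P_i ⊕ S_i.
C1: T = 0x89, S = E(K, T) = 0x9B; 0x66 ⊕ 0x9B = 0xFD.
C2: T = 0x8A, S = E(K, T) = 0x9C; 0x25 ⊕ 0x9C = 0xB9.
C3: T = 0x8B, S = E(K, T) = 0x9D; 0xA4 ⊕ 0x9D = 0x39.
C4: T = 0x8C, S = E(K, T) = 0x9E; 0x0C ⊕ 0x9E = 0x92.
C5: T = 0x8D, S = E(K, T) = 0x9F; 0x33 ⊕ 0x9F = 0xAC.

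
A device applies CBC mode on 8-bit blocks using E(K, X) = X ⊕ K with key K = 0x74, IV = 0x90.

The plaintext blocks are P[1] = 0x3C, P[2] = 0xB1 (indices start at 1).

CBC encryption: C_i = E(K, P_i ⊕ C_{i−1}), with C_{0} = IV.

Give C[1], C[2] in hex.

C[1] = 0xD8, C[2] = 0x1D

C[1]: P[1] ⊕ 0x90 = 0xAC; E(K, 0xAC) = 0xD8.
C[2]: P[2] ⊕ 0xD8 = 0x69; E(K, 0x69) = 0x1D.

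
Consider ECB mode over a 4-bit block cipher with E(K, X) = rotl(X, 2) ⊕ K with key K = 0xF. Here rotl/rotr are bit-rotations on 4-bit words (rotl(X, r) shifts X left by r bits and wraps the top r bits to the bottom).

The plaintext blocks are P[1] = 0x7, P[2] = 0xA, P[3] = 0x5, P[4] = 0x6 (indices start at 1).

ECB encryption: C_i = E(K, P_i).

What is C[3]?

C[3] = 0xA

C[3]: E(K, 0x5) = 0xA.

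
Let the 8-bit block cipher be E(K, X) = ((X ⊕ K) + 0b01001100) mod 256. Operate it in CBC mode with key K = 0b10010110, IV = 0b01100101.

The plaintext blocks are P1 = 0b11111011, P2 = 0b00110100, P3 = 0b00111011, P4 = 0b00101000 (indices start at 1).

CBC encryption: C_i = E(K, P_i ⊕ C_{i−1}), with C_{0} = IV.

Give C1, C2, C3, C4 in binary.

C1: P1 ⊕ 0b01100101 = 0b10011110; E(K, 0b10011110) = 0b01010100.
C2: P2 ⊕ 0b01010100 = 0b01100000; E(K, 0b01100000) = 0b01000010.
C3: P3 ⊕ 0b01000010 = 0b01111001; E(K, 0b01111001) = 0b00111011.
C4: P4 ⊕ 0b00111011 = 0b00010011; E(K, 0b00010011) = 0b11010001.

C1 = 0b01010100, C2 = 0b01000010, C3 = 0b00111011, C4 = 0b11010001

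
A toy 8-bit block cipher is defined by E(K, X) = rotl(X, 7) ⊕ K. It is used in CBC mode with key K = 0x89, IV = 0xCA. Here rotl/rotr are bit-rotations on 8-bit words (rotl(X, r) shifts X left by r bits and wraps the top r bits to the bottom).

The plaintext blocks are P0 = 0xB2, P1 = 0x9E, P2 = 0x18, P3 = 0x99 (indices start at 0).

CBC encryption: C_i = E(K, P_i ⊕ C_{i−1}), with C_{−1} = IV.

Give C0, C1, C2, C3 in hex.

C0: P0 ⊕ 0xCA = 0x78; E(K, 0x78) = 0xB5.
C1: P1 ⊕ 0xB5 = 0x2B; E(K, 0x2B) = 0x1C.
C2: P2 ⊕ 0x1C = 0x04; E(K, 0x04) = 0x8B.
C3: P3 ⊕ 0x8B = 0x12; E(K, 0x12) = 0x80.

C0 = 0xB5, C1 = 0x1C, C2 = 0x8B, C3 = 0x80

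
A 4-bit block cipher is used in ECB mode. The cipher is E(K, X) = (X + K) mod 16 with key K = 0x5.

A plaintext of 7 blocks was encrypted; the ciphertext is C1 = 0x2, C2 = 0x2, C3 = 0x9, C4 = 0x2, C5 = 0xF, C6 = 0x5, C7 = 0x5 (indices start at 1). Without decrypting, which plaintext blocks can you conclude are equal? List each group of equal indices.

P1 = P2 = P4; P6 = P7

ECB encrypts each block independently with the same key, so equal ciphertext blocks imply equal plaintext blocks.
C1 = C2 = C4 = 0x2, so P1 = P2 = P4.
C6 = C7 = 0x5, so P6 = P7.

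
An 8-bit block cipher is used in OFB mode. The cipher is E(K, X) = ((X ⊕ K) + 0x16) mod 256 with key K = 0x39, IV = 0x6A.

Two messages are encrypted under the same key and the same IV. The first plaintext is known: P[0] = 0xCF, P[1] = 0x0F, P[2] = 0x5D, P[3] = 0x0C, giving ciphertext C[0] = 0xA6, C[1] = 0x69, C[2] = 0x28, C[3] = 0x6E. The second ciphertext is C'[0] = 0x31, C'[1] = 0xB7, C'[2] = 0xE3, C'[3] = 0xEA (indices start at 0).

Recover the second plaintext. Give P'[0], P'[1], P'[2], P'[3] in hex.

In OFB with a reused IV, both messages share the same keystream S_i, so C_i ⊕ C'_i = P_i ⊕ P'_i and thus P'_i = P_i ⊕ C_i ⊕ C'_i.
P'[0]: 0xCF ⊕ 0xA6 ⊕ 0x31 = 0x58.
P'[1]: 0x0F ⊕ 0x69 ⊕ 0xB7 = 0xD1.
P'[2]: 0x5D ⊕ 0x28 ⊕ 0xE3 = 0x96.
P'[3]: 0x0C ⊕ 0x6E ⊕ 0xEA = 0x88.

P'[0] = 0x58, P'[1] = 0xD1, P'[2] = 0x96, P'[3] = 0x88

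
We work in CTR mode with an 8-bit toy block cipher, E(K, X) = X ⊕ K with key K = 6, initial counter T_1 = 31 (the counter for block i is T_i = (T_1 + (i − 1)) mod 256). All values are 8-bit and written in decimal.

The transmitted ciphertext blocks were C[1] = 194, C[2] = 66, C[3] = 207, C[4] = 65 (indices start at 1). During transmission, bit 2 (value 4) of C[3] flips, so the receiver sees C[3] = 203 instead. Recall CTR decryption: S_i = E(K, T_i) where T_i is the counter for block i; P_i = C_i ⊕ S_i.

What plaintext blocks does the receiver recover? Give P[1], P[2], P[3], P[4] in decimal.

Only C[3] changed, to 203. In CTR, a change in C_i flips the same bit in P_i only; the keystream is unaffected. Decrypting the received ciphertext:
P[1]: T = 31, S = E(K, T) = 25; 194 ⊕ 25 = 219.
P[2]: T = 32, S = E(K, T) = 38; 66 ⊕ 38 = 100.
P[3]: T = 33, S = E(K, T) = 39; 203 ⊕ 39 = 236.
P[4]: T = 34, S = E(K, T) = 36; 65 ⊕ 36 = 101.
Blocks that differ from the original plaintext: P[3].

P[1] = 219, P[2] = 100, P[3] = 236, P[4] = 101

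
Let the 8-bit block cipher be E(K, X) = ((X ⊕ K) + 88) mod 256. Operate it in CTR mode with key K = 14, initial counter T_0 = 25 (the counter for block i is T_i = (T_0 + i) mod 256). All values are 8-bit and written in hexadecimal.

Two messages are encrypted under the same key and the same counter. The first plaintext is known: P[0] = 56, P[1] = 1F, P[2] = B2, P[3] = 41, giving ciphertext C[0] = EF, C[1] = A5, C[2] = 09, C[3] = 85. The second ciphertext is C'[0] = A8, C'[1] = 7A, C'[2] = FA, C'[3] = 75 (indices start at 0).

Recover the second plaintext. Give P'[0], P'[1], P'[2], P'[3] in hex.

P'[0] = 11, P'[1] = C0, P'[2] = 41, P'[3] = B1

In CTR with a reused counter, both messages share the same keystream S_i, so C_i ⊕ C'_i = P_i ⊕ P'_i and thus P'_i = P_i ⊕ C_i ⊕ C'_i.
P'[0]: 56 ⊕ EF ⊕ A8 = 11.
P'[1]: 1F ⊕ A5 ⊕ 7A = C0.
P'[2]: B2 ⊕ 09 ⊕ FA = 41.
P'[3]: 41 ⊕ 85 ⊕ 75 = B1.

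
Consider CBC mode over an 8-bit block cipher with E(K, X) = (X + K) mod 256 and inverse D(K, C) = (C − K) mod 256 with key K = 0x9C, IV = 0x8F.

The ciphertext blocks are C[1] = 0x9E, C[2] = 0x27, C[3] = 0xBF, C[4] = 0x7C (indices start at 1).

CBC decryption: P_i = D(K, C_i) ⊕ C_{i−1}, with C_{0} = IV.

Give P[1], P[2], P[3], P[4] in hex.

P[1]: D(K, 0x9E) = 0x02; 0x02 ⊕ 0x8F = 0x8D.
P[2]: D(K, 0x27) = 0x8B; 0x8B ⊕ 0x9E = 0x15.
P[3]: D(K, 0xBF) = 0x23; 0x23 ⊕ 0x27 = 0x04.
P[4]: D(K, 0x7C) = 0xE0; 0xE0 ⊕ 0xBF = 0x5F.

P[1] = 0x8D, P[2] = 0x15, P[3] = 0x04, P[4] = 0x5F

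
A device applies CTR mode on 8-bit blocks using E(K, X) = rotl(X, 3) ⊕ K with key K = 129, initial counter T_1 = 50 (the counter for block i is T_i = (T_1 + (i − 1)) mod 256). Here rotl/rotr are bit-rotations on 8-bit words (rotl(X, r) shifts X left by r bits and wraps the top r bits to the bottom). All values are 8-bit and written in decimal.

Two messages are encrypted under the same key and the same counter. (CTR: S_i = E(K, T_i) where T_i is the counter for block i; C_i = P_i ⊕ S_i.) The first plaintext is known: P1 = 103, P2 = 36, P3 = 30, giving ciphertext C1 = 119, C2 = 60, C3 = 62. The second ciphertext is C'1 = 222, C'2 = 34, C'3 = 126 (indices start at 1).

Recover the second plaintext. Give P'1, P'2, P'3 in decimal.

In CTR with a reused counter, both messages share the same keystream S_i, so C_i ⊕ C'_i = P_i ⊕ P'_i and thus P'_i = P_i ⊕ C_i ⊕ C'_i.
P'1: 103 ⊕ 119 ⊕ 222 = 206.
P'2: 36 ⊕ 60 ⊕ 34 = 58.
P'3: 30 ⊕ 62 ⊕ 126 = 94.

P'1 = 206, P'2 = 58, P'3 = 94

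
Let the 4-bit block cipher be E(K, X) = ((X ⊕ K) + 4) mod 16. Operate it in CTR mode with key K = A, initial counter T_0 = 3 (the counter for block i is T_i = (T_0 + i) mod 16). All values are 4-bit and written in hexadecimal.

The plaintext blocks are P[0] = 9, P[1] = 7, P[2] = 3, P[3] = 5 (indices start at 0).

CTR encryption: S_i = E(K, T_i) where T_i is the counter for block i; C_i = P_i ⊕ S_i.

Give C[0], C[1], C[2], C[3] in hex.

C[0] = 4, C[1] = 5, C[2] = 0, C[3] = 5

C[0]: T = 3, S = E(K, T) = D; 9 ⊕ D = 4.
C[1]: T = 4, S = E(K, T) = 2; 7 ⊕ 2 = 5.
C[2]: T = 5, S = E(K, T) = 3; 3 ⊕ 3 = 0.
C[3]: T = 6, S = E(K, T) = 0; 5 ⊕ 0 = 5.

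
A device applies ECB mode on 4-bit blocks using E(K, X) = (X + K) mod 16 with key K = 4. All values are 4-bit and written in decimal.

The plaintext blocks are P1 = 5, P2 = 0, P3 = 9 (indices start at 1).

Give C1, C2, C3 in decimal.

C1 = 9, C2 = 4, C3 = 13

ECB encryption: C_i = E(K, P_i).
C1: E(K, 5) = 9.
C2: E(K, 0) = 4.
C3: E(K, 9) = 13.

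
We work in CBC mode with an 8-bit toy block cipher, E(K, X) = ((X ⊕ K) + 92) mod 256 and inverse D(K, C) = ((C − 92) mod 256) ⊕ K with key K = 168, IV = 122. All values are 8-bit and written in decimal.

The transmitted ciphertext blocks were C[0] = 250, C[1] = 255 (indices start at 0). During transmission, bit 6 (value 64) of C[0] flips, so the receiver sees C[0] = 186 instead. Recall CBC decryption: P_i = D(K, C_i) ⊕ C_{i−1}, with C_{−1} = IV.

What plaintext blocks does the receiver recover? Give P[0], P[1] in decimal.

P[0] = 140, P[1] = 177

Only C[0] changed, to 186. In CBC, a change in C_i garbles P_i and flips the same bit in P_{i+1}. Decrypting the received ciphertext:
P[0]: D(K, 186) = 246; 246 ⊕ 122 = 140.
P[1]: D(K, 255) = 11; 11 ⊕ 186 = 177.
Blocks that differ from the original plaintext: P[0], P[1].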